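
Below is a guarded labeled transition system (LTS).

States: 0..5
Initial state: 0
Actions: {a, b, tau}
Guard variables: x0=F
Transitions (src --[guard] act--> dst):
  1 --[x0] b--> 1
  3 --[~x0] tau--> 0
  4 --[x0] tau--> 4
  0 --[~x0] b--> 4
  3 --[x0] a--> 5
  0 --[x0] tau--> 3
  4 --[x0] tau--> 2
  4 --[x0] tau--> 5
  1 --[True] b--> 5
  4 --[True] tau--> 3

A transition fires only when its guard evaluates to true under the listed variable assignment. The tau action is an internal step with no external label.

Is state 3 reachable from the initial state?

Answer: REACHABLE

Trace:
After dropping false guards: 4 live edges.
Layer 0: {0}
Layer 1: {4}  total {0,4}
Layer 2: {3}  total {0,3,4}
Reach set: {0,3,4}
witness 3: b·tau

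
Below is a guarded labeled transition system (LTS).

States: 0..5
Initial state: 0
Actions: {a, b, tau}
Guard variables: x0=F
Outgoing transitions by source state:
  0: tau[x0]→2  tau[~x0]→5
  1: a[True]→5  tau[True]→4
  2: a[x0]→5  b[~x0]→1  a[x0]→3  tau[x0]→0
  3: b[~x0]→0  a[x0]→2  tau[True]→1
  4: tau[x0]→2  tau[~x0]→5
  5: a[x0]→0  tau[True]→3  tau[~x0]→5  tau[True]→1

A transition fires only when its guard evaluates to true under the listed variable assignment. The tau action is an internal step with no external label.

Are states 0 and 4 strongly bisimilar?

Answer: BISIMILAR

Trace:
Refine partition for ~:
  π0 = {{0,1,2,3,4,5}}
  π1 = {{0,4,5},{1},{2},{3}}
  π2 = {{0,4},{1},{2},{3},{5}}
stable after 3 split(s): 5 block(s)
class of 0: {0,4}; class of 4: {0,4}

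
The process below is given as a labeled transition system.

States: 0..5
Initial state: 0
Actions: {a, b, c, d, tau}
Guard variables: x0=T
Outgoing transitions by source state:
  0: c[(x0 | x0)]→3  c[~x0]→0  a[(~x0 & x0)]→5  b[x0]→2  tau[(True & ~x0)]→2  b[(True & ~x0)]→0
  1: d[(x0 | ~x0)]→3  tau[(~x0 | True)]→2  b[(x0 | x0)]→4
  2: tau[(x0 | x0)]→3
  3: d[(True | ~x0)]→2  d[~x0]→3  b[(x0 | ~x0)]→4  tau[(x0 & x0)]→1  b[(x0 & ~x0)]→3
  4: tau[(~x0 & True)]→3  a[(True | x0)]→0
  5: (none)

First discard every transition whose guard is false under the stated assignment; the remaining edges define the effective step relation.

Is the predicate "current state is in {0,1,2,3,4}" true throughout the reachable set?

Allowed set {0,1,2,3,4}
Reach set: {0,1,2,3,4}
  0: ✓
  1: ✓
  2: ✓
  3: ✓
  4: ✓

Answer: INVARIANT HOLDS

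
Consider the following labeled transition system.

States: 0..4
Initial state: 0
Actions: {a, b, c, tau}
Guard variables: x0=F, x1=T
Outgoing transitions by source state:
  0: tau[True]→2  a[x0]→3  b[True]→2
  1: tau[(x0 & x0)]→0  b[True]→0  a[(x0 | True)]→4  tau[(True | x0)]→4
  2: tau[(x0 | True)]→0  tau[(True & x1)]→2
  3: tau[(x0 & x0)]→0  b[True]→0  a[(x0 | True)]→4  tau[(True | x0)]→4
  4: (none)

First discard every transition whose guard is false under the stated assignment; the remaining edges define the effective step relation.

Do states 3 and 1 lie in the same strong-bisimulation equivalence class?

Answer: BISIMILAR

Analysis:
Bisimulation quotient by refinement:
  π0 = {{0,1,2,3,4}}
  π1 = {{0},{1,3},{2},{4}}
4 equivalence class(es) (converged in 2)
3∈{1,3}, 1∈{1,3}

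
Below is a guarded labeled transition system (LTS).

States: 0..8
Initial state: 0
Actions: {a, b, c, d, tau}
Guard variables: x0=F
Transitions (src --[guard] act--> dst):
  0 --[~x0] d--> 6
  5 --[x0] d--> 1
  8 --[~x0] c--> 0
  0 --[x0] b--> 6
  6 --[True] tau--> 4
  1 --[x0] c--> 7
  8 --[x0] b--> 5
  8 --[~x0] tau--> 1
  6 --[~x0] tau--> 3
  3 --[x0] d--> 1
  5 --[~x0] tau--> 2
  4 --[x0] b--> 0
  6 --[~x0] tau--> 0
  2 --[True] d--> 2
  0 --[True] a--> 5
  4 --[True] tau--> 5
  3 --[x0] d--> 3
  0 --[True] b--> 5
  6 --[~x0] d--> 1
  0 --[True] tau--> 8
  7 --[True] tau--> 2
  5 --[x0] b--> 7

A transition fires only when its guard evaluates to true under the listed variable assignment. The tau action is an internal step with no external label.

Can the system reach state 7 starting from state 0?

After dropping false guards: 14 live edges.
depth 0: {0}
depth 1: {5,6,8}  total {0,5,6,8}
depth 2: {1,2,3,4}  total {0,1,2,3,4,5,6,8}
R = {0,1,2,3,4,5,6,8}

Answer: UNREACHABLE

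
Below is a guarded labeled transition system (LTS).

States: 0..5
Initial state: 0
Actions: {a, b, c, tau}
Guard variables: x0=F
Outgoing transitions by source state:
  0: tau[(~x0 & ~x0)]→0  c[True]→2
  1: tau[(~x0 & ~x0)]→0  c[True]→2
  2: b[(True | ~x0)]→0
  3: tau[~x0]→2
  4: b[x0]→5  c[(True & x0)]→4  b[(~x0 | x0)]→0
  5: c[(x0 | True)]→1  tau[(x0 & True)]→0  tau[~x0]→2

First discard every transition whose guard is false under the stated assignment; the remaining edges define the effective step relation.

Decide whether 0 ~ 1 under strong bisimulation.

Compute ~ classes (split until stable):
  round 0: {{0,1,2,3,4,5}}
  round 1: {{0,1,5},{2,4},{3}}
  round 2: {{0,1},{2,4},{3},{5}}
stable after 3 split(s): 4 block(s)
[0]={0,1}  [1]={0,1}

Answer: BISIMILAR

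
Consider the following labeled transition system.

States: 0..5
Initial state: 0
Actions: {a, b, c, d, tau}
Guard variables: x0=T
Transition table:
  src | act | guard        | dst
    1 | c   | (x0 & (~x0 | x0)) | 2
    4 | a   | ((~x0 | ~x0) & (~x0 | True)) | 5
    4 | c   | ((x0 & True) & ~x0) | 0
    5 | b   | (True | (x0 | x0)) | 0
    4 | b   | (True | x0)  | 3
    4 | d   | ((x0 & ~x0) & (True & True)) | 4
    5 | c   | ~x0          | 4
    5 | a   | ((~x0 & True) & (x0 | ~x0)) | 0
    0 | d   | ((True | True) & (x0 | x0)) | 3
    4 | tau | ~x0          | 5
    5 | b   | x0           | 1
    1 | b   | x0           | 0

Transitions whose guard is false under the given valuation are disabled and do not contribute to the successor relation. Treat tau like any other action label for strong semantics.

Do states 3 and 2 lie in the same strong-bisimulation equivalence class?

Compute ~ classes (split until stable):
  round 0: {{0,1,2,3,4,5}}
  round 1: {{0},{1},{2,3},{4,5}}
  round 2: {{0},{1},{2,3},{4},{5}}
Fixed point at round 3; 5 class(es).
[3]={2,3}  [2]={2,3}

Answer: BISIMILAR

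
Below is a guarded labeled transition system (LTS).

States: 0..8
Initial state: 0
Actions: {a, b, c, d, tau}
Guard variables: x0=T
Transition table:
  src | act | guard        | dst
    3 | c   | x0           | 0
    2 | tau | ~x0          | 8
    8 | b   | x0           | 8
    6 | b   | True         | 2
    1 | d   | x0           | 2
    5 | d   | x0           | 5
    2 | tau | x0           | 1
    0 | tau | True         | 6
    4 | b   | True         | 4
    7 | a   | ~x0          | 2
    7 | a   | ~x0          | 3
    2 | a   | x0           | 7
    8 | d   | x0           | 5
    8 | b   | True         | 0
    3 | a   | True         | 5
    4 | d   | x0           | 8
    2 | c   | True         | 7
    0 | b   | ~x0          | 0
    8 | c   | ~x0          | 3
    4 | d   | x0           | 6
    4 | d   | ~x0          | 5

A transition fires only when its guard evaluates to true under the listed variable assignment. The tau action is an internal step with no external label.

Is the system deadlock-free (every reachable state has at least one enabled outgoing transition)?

Answer: DEADLOCK at state 7

Analysis:
Reach set: {0,1,2,6,7}
  0: tau→6  [1 exit(s)]
  1: d→2  [1 exit(s)]
  2: a→7  c→7  tau→1  [3 exit(s)]
  6: b→2  [1 exit(s)]
  7: ∅  [STUCK]
Path to 7: tau·b·a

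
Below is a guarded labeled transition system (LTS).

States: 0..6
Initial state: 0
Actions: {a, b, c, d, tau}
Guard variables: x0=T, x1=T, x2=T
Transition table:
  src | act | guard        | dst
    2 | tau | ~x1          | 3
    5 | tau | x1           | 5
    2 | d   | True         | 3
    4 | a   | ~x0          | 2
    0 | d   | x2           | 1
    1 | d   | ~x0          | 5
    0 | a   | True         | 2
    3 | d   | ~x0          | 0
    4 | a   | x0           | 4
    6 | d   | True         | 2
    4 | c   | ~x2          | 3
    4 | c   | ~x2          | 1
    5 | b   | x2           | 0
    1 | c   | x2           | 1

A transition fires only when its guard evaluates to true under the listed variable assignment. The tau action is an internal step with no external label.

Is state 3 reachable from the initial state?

Answer: REACHABLE

Working:
Guard filter leaves 8 enabled edge(s).
L0 = {0}
L1 = {1,2}  cumulative {0,1,2}
L2 = {3}  cumulative {0,1,2,3}
R = {0,1,2,3}
Path to 3: a·d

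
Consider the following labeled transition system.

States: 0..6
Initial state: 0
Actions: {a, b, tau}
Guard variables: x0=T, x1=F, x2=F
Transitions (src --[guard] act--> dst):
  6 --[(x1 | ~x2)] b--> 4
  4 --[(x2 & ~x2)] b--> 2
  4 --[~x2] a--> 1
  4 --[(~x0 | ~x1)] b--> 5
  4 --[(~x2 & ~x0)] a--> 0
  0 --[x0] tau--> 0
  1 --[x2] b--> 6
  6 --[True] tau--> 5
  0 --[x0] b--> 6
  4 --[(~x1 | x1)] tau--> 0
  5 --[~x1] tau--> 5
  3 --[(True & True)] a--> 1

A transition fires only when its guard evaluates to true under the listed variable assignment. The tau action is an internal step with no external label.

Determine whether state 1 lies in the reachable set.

After dropping false guards: 9 live edges.
depth 0: {0}
depth 1: {6}  total {0,6}
depth 2: {4,5}  total {0,4,5,6}
depth 3: {1}  total {0,1,4,5,6}
R = {0,1,4,5,6}
Path to 1: b·b·a

Answer: REACHABLE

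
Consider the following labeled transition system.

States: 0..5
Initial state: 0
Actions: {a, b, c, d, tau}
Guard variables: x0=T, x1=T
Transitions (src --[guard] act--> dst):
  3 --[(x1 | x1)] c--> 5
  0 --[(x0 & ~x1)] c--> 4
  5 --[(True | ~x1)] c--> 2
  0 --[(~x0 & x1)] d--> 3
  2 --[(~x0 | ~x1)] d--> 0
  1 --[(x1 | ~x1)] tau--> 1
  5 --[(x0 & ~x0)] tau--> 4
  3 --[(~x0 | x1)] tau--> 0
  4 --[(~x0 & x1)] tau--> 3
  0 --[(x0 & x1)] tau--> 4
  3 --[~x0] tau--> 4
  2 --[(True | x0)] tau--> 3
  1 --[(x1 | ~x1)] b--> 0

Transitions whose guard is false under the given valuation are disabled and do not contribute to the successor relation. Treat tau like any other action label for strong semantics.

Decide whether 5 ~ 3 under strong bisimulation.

Refine partition for ~:
  round 0: {{0,1,2,3,4,5}}
  round 1: {{0,2},{1},{3},{4},{5}}
  round 2: {{0},{1},{2},{3},{4},{5}}
stable after 3 split(s): 6 block(s)
[5]={5}  [3]={3}

Answer: NOT BISIMILAR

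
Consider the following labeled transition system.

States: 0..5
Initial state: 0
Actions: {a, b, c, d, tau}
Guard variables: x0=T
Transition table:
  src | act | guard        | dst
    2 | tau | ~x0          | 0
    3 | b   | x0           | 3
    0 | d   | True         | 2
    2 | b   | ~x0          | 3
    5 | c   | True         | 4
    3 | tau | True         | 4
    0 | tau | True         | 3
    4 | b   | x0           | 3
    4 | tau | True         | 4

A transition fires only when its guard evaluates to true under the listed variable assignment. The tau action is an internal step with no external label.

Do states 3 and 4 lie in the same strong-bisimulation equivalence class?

Bisimulation quotient by refinement:
  π0 = {{0,1,2,3,4,5}}
  π1 = {{0},{1,2},{3,4},{5}}
Fixed point at round 2; 4 class(es).
class of 3: {3,4}; class of 4: {3,4}

Answer: BISIMILAR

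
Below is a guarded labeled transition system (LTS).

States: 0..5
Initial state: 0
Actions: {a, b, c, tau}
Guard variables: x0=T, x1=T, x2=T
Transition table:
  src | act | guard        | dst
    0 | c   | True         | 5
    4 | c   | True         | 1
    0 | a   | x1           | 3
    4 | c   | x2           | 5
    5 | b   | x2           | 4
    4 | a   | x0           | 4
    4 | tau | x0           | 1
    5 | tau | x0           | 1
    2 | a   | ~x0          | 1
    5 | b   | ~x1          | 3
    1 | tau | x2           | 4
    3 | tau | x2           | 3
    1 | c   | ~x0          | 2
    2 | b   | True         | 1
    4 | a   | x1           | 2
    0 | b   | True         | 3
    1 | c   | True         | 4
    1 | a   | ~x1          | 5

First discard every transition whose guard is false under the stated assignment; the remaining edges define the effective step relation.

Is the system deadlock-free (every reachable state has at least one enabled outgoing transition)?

Reach set: {0,1,2,3,4,5}
  0: a→3  b→3  c→5  [3 out]
  1: c→4  tau→4  [2 out]
  2: b→1  [1 out]
  3: tau→3  [1 out]
  4: a→2  a→4  c→1  c→5  tau→1  [5 out]
  5: b→4  tau→1  [2 out]

Answer: DEADLOCK-FREE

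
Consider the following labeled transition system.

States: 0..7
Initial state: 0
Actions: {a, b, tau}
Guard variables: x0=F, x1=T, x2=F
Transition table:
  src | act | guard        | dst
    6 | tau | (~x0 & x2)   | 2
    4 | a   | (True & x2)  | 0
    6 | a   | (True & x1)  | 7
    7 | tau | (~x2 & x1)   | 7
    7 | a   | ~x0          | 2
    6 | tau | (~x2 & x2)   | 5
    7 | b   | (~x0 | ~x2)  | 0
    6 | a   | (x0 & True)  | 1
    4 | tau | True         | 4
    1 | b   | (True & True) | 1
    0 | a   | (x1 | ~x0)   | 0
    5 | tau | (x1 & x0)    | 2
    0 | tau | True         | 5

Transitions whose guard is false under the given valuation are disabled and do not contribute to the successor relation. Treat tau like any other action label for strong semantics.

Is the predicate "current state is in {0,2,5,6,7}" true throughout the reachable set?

Answer: INVARIANT HOLDS

Analysis:
Safe = {0,2,5,6,7}
Reachable = {0,5}
  0: ✓
  5: ✓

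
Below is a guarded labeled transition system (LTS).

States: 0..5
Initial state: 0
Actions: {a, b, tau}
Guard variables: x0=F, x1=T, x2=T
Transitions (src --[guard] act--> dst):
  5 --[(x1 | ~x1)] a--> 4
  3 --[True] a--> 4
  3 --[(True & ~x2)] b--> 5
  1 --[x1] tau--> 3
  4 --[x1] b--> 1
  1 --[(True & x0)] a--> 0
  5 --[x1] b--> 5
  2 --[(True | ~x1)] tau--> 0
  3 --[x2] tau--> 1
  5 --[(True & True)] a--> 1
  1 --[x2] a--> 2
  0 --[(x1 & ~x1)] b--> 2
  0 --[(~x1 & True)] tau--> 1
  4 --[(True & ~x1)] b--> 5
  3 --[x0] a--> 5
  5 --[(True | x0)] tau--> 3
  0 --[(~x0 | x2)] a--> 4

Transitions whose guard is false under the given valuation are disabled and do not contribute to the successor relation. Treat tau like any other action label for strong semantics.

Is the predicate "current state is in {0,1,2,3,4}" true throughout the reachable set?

Answer: INVARIANT HOLDS

Working:
Inv-set: {0,1,2,3,4}
Reachable = {0,1,2,3,4}
  0: ✓
  1: ✓
  2: ✓
  3: ✓
  4: ✓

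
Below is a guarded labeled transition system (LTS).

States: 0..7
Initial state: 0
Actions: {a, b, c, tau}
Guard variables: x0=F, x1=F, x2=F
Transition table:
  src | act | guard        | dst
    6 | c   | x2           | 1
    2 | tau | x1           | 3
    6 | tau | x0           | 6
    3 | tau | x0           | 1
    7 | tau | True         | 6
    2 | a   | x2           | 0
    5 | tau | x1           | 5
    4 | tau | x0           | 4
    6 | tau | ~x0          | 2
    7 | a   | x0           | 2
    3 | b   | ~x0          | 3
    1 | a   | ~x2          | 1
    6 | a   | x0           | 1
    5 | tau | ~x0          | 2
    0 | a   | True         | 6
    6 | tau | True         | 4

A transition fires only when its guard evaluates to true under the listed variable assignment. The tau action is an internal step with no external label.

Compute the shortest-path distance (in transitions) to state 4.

BFS to 4:
  L0 = {0}
  L1 = {6}
  L2 = {2,4}
depth(4)=2, e.g. a·tau

Answer: 2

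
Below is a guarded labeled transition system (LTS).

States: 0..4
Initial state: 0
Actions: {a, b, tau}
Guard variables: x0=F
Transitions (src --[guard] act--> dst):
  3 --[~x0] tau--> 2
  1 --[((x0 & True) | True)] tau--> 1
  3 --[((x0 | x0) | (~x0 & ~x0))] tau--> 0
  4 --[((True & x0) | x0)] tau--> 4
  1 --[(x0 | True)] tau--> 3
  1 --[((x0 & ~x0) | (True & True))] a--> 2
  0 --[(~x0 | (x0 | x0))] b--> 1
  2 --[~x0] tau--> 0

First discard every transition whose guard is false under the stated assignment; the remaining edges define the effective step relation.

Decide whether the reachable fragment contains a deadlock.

Reach set: {0,1,2,3}
  0: b→1  [1 out]
  1: a→2  tau→1  tau→3  [3 out]
  2: tau→0  [1 out]
  3: tau→0  tau→2  [2 out]

Answer: DEADLOCK-FREE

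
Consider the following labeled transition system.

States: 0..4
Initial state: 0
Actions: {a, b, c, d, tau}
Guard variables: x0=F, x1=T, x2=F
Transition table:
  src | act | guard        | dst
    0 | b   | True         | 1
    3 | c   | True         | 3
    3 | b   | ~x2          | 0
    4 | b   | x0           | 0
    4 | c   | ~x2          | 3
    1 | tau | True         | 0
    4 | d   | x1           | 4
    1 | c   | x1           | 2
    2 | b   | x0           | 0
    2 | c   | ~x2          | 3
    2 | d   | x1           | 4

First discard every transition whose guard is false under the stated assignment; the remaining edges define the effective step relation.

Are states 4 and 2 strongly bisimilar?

Answer: BISIMILAR

Trace:
Compute ~ classes (split until stable):
  π0 = {{0,1,2,3,4}}
  π1 = {{0},{1},{2,4},{3}}
stable after 2 split(s): 4 block(s)
4∈{2,4}, 2∈{2,4}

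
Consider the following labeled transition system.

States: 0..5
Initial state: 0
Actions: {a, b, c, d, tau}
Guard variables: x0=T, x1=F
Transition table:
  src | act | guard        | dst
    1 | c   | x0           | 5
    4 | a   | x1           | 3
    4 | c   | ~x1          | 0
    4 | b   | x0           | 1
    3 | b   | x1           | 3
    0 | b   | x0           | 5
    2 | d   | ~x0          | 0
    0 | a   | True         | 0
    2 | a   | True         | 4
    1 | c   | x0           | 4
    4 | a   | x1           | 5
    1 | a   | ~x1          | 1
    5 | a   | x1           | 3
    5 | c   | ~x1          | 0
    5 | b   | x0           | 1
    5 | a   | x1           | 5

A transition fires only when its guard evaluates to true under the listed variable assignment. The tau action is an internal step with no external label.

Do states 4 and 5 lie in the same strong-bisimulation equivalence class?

Answer: BISIMILAR

Trace:
Bisimulation quotient by refinement:
  π0 = {{0,1,2,3,4,5}}
  π1 = {{0},{1},{2},{3},{4,5}}
5 equivalence class(es) (converged in 2)
[4]={4,5}  [5]={4,5}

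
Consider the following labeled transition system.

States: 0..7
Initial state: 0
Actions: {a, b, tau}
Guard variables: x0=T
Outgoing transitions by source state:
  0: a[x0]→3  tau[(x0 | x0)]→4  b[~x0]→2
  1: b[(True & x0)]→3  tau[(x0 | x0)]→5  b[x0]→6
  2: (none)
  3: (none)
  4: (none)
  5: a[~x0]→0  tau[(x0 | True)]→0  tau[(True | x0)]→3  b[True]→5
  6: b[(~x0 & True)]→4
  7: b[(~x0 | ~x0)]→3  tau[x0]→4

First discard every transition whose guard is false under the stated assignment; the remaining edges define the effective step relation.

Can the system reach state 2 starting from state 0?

Guard filter leaves 9 enabled edge(s).
depth 0: {0}
depth 1: {3,4}  now seen {0,3,4}
Reachable = {0,3,4}

Answer: UNREACHABLE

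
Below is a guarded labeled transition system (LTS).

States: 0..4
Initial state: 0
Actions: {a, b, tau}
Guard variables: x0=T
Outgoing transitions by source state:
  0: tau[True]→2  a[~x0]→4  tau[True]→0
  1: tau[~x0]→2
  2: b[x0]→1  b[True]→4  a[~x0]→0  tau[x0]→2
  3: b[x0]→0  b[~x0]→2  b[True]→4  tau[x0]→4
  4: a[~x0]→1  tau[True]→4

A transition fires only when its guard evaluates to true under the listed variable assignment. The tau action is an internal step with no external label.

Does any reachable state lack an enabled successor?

Answer: DEADLOCK at state 1

Trace:
Reach set: {0,1,2,4}
  0: tau→0  tau→2  [2 exit(s)]
  1: ∅  [STUCK]
  2: b→1  b→4  tau→2  [3 exit(s)]
  4: tau→4  [1 exit(s)]
witness 1: tau·b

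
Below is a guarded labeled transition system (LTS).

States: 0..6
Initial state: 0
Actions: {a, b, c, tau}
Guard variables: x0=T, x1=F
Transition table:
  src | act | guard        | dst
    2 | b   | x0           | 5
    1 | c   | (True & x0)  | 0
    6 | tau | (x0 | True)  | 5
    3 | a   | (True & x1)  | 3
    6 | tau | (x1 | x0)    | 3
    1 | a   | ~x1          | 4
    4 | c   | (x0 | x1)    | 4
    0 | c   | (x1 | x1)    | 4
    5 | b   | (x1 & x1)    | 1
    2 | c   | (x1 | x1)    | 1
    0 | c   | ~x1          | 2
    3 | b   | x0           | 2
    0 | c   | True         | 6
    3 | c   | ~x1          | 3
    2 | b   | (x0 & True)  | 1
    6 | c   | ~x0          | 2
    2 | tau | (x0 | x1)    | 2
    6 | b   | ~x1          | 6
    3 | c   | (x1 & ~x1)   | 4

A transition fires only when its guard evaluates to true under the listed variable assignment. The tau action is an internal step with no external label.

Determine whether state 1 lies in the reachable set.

Answer: REACHABLE

Trace:
Guard filter leaves 13 enabled edge(s).
L0 = {0}
L1 = {2,6}  cumulative {0,2,6}
L2 = {1,3,5}  cumulative {0,1,2,3,5,6}
L3 = {4}  cumulative {0,1,2,3,4,5,6}
Reach set: {0,1,2,3,4,5,6}
trace reaching 1: c·b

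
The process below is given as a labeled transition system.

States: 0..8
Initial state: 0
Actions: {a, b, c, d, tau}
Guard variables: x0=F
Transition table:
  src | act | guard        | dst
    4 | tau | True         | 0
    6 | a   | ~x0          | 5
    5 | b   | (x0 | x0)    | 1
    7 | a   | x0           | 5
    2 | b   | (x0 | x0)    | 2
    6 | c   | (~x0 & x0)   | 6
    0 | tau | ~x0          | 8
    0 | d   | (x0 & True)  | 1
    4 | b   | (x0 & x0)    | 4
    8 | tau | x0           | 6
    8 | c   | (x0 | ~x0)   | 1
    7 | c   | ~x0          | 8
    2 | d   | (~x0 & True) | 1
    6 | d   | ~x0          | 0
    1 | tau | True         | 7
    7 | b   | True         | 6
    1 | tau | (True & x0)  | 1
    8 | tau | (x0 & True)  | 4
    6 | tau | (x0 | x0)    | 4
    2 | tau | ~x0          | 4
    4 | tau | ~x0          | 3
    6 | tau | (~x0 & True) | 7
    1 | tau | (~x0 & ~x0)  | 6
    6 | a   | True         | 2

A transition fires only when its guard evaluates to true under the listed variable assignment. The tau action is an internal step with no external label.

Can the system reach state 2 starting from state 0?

After dropping false guards: 14 live edges.
Layer 0: {0}
Layer 1: {8}  cumulative {0,8}
Layer 2: {1}  cumulative {0,1,8}
Layer 3: {6,7}  cumulative {0,1,6,7,8}
Layer 4: {2,5}  cumulative {0,1,2,5,6,7,8}
Layer 5: {4}  cumulative {0,1,2,4,5,6,7,8}
Layer 6: {3}  cumulative {0,1,2,3,4,5,6,7,8}
Reach set: {0,1,2,3,4,5,6,7,8}
Path to 2: tau·c·tau·a

Answer: REACHABLE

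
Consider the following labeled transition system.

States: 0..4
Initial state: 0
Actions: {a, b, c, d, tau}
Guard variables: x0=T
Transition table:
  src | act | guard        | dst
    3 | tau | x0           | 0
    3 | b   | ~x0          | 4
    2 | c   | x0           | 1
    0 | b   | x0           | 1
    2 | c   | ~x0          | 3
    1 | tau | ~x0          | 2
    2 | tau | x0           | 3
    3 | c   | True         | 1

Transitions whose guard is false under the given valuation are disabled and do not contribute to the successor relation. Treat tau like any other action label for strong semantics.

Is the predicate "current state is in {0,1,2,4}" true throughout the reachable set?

Answer: INVARIANT HOLDS

Trace:
Allowed set {0,1,2,4}
R = {0,1}
  0: ok
  1: ok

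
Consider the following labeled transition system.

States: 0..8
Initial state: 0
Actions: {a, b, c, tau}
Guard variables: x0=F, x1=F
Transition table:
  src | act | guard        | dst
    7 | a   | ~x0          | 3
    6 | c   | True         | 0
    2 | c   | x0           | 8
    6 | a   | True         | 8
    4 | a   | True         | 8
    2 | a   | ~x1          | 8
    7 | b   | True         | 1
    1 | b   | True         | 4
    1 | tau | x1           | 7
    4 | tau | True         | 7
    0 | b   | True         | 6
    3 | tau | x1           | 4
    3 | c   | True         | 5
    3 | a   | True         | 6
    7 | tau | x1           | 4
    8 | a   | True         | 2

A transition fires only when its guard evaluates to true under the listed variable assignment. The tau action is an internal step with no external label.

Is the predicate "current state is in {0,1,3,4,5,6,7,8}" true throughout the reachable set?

Answer: INVARIANT VIOLATED at state 2

Trace:
Safe = {0,1,3,4,5,6,7,8}
Reachable = {0,2,6,8}
  0: ok
  2: VIOLATES
  6: ok
  8: ok
witness against invariant: b·a·a → 2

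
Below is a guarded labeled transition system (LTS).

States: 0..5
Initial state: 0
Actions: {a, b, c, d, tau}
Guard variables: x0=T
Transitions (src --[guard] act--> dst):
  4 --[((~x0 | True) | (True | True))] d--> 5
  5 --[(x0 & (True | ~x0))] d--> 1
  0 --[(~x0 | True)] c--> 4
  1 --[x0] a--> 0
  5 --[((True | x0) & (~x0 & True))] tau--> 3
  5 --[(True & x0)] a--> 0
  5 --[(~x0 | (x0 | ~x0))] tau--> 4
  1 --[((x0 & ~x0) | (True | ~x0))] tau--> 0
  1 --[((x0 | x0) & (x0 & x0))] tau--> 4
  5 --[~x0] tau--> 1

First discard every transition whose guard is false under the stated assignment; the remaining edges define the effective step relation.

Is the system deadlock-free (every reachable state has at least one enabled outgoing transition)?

Answer: DEADLOCK-FREE

Analysis:
R = {0,1,4,5}
  0: c→4  [deg 1]
  1: a→0  tau→0  tau→4  [deg 3]
  4: d→5  [deg 1]
  5: a→0  d→1  tau→4  [deg 3]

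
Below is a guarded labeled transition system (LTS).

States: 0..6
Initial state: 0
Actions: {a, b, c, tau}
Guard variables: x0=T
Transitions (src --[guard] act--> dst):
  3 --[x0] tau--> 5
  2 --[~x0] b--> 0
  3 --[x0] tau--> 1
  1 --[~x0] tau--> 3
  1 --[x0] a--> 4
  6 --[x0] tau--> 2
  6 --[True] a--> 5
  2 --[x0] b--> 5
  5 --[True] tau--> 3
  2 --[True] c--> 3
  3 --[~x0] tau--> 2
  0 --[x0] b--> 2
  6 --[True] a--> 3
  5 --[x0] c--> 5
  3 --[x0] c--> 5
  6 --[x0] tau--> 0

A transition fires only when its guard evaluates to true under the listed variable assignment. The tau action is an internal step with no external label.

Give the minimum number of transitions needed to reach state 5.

Answer: 2

Working:
Breadth-first toward 5:
  Layer 0: {0}
  Layer 1: {2}
  Layer 2: {3,5}
5 enters at depth 2; path b·b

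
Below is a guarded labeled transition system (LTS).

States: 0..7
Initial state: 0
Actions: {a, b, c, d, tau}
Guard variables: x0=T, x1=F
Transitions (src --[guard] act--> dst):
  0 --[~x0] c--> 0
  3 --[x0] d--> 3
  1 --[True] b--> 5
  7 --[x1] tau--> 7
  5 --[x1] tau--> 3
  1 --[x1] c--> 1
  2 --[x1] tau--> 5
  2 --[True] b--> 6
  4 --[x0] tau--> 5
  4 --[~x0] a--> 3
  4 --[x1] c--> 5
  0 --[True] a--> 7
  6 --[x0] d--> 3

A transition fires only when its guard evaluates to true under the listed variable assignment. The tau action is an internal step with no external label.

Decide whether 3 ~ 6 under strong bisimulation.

Answer: BISIMILAR

Trace:
Refine partition for ~:
  round 0: {{0,1,2,3,4,5,6,7}}
  round 1: {{0},{1,2},{3,6},{4},{5,7}}
  round 2: {{0},{1},{2},{3,6},{4},{5,7}}
Fixed point at round 3; 6 class(es).
[3]={3,6}  [6]={3,6}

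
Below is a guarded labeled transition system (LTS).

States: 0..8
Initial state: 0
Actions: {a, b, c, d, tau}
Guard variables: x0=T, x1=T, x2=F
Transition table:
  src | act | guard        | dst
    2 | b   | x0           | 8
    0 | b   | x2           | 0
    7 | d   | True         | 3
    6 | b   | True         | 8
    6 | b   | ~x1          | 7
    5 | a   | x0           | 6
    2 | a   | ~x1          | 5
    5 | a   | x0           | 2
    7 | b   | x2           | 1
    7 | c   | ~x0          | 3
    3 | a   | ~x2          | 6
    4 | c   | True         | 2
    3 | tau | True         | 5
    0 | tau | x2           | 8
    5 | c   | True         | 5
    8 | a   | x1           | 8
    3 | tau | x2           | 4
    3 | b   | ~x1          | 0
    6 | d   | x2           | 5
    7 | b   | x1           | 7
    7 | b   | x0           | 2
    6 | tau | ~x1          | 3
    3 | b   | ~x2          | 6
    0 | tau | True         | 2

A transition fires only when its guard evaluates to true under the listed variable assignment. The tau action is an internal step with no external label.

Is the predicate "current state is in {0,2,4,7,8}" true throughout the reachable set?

Answer: INVARIANT HOLDS

Analysis:
Inv-set: {0,2,4,7,8}
R = {0,2,8}
  0: ok
  2: ok
  8: ok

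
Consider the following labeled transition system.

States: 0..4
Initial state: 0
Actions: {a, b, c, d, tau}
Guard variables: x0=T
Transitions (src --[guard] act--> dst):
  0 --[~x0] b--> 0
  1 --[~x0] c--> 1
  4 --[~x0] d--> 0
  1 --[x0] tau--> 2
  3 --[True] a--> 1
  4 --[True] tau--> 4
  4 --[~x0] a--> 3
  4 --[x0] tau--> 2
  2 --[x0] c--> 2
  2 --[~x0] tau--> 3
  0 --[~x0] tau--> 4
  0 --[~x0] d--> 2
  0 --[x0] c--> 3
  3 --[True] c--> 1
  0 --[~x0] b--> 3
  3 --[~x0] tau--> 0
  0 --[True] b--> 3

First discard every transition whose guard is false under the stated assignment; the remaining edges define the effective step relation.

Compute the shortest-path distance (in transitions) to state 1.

Layered search for 1:
  depth 0: {0}
  depth 1: {3}
  depth 2: {1}
1 enters at depth 2; path b·a

Answer: 2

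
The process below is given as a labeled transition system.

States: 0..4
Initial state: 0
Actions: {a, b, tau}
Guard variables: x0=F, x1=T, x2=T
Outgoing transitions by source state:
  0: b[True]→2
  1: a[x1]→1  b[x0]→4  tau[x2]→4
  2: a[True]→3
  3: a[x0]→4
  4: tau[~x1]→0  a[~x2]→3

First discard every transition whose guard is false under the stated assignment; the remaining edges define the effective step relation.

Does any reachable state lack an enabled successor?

Reachable = {0,2,3}
  0: b→2  [1 exit(s)]
  2: a→3  [1 exit(s)]
  3: ∅  [no exit]
Path to 3: b·a

Answer: DEADLOCK at state 3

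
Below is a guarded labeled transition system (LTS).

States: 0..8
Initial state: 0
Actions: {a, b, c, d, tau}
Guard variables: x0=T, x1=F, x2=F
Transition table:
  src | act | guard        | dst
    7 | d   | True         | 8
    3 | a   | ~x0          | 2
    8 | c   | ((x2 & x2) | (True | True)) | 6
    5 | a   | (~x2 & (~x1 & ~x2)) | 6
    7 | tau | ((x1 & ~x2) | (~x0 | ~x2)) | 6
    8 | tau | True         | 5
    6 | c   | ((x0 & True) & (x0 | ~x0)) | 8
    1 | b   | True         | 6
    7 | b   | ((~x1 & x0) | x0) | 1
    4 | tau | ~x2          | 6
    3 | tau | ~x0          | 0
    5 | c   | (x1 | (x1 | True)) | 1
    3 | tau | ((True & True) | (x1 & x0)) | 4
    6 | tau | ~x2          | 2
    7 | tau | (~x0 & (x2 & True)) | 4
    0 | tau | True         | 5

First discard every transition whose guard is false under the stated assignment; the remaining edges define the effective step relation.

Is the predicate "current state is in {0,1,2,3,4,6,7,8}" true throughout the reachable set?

Inv-set: {0,1,2,3,4,6,7,8}
Reach set: {0,1,2,5,6,8}
  0: ok
  1: ok
  2: ok
  5: VIOLATES
  6: ok
  8: ok
counterexample path to 5: tau

Answer: INVARIANT VIOLATED at state 5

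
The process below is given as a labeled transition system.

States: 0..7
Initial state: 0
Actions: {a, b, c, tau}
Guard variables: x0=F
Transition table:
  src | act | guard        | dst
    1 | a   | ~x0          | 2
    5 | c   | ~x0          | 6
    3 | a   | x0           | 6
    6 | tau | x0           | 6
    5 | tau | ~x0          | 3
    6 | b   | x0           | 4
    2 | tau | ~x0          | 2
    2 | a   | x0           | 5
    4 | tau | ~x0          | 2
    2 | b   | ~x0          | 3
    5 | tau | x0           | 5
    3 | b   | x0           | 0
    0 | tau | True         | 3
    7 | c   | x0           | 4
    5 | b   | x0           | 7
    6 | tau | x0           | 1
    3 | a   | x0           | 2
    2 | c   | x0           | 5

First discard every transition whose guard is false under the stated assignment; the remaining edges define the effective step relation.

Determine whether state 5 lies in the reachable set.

After dropping false guards: 7 live edges.
L0 = {0}
L1 = {3}  cumulative {0,3}
Reachable = {0,3}

Answer: UNREACHABLE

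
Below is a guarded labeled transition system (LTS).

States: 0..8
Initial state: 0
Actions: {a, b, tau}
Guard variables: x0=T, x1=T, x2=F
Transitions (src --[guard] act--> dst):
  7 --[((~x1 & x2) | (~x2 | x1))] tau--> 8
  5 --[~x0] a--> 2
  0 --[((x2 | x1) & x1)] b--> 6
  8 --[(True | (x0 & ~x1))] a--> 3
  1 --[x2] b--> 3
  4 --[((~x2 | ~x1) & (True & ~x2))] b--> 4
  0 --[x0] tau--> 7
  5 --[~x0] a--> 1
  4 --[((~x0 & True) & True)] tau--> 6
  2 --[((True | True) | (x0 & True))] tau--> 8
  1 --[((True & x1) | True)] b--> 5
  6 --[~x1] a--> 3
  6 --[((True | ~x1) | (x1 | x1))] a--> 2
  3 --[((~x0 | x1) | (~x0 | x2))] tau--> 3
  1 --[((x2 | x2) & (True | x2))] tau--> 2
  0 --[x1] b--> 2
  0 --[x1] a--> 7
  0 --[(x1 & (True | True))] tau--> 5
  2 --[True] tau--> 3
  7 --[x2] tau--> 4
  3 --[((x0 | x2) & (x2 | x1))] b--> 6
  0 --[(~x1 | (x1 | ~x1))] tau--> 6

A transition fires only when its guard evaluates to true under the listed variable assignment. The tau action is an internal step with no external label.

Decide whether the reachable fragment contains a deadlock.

R = {0,2,3,5,6,7,8}
  0: a→7  b→2  b→6  tau→5  tau→6  tau→7  [6 out]
  2: tau→3  tau→8  [2 out]
  3: b→6  tau→3  [2 out]
  5: ∅  [STUCK]
  6: a→2  [1 out]
  7: tau→8  [1 out]
  8: a→3  [1 out]
Path to 5: tau

Answer: DEADLOCK at state 5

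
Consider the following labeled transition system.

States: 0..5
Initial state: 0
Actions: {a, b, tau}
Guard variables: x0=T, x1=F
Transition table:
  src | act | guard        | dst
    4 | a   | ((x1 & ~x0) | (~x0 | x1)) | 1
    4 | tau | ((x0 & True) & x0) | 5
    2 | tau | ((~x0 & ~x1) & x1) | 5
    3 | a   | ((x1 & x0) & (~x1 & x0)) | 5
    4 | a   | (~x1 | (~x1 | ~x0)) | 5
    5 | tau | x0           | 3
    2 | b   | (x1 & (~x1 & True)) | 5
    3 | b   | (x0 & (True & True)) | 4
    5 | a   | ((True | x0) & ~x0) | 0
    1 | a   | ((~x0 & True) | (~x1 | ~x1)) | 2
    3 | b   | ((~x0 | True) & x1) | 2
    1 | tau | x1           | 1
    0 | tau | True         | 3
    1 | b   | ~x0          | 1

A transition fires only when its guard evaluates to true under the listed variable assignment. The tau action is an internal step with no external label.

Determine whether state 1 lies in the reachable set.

Guard filter leaves 6 enabled edge(s).
L0 = {0}
L1 = {3}  now seen {0,3}
L2 = {4}  now seen {0,3,4}
L3 = {5}  now seen {0,3,4,5}
Reachable = {0,3,4,5}

Answer: UNREACHABLE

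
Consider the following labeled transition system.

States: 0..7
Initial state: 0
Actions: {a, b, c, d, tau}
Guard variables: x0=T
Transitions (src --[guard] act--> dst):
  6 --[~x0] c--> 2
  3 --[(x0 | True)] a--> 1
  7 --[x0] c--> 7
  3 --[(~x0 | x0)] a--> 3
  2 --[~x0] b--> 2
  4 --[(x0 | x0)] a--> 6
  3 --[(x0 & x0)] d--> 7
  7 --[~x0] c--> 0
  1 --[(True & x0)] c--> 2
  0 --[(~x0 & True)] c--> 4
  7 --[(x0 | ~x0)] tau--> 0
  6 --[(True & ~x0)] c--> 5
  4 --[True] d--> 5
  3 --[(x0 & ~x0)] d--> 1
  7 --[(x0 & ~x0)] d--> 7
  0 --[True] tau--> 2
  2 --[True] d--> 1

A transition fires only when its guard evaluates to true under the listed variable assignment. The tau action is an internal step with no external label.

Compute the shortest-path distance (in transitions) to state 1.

BFS to 1:
  depth 0: {0}
  depth 1: {2}
  depth 2: {1}
1 enters at depth 2; path tau·d

Answer: 2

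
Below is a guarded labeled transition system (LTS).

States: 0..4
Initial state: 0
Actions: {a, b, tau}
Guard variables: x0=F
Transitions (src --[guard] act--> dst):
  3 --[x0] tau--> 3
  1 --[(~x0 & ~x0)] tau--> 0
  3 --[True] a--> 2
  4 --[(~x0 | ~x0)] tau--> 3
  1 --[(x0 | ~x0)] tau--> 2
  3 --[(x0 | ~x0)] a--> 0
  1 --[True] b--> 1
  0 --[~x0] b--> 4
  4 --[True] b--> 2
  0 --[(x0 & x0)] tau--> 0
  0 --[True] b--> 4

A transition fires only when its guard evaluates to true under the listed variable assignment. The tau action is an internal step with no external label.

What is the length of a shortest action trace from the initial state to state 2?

Answer: 2

Trace:
Layered search for 2:
  Layer 0: {0}
  Layer 1: {4}
  Layer 2: {2,3}
2 enters at depth 2; path b·b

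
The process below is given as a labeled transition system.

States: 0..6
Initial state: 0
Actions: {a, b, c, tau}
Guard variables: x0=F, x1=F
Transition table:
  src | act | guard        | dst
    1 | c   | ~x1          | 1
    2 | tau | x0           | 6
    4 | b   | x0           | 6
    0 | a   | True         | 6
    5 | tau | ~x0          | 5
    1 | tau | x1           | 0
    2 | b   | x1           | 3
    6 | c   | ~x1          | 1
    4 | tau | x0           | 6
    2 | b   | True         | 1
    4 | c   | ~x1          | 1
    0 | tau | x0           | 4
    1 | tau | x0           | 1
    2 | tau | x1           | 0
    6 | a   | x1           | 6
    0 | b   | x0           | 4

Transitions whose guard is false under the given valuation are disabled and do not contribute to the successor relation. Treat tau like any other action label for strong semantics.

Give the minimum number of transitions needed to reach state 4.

Layered search for 4:
  depth 0: {0}
  depth 1: {6}
  depth 2: {1}
4 never appears.

Answer: UNREACHABLE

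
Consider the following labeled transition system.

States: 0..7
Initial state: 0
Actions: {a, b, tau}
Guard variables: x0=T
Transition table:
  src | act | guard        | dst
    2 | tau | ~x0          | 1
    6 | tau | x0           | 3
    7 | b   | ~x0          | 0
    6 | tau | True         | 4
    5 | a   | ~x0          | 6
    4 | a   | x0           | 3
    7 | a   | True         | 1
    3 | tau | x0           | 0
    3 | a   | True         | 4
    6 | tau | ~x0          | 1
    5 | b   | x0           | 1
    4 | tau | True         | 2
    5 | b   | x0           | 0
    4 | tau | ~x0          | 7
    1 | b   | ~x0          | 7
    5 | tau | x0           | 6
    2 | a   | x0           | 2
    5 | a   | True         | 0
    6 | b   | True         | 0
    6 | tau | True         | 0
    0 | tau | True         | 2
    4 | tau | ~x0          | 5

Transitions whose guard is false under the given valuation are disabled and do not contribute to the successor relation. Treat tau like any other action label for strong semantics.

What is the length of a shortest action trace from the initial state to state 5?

Breadth-first toward 5:
  depth 0: {0}
  depth 1: {2}
5 never appears.

Answer: UNREACHABLE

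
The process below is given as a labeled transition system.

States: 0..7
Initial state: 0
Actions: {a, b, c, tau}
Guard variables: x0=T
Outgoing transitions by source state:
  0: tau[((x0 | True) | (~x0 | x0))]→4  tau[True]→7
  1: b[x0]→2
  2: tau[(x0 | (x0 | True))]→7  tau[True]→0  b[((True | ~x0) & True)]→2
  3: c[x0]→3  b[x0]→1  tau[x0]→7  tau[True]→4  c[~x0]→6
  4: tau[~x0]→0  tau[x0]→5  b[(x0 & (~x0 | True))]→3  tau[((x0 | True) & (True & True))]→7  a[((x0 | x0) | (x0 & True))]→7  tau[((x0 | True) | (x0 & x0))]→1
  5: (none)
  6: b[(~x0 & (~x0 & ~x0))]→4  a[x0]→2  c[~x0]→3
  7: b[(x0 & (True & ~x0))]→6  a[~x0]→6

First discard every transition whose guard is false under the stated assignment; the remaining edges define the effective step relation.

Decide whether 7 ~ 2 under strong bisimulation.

Bisimulation quotient by refinement:
  P[0] = {{0,1,2,3,4,5,6,7}}
  P[1] = {{0},{1},{2},{3},{4},{5,7},{6}}
stable after 2 split(s): 7 block(s)
class of 7: {5,7}; class of 2: {2}

Answer: NOT BISIMILAR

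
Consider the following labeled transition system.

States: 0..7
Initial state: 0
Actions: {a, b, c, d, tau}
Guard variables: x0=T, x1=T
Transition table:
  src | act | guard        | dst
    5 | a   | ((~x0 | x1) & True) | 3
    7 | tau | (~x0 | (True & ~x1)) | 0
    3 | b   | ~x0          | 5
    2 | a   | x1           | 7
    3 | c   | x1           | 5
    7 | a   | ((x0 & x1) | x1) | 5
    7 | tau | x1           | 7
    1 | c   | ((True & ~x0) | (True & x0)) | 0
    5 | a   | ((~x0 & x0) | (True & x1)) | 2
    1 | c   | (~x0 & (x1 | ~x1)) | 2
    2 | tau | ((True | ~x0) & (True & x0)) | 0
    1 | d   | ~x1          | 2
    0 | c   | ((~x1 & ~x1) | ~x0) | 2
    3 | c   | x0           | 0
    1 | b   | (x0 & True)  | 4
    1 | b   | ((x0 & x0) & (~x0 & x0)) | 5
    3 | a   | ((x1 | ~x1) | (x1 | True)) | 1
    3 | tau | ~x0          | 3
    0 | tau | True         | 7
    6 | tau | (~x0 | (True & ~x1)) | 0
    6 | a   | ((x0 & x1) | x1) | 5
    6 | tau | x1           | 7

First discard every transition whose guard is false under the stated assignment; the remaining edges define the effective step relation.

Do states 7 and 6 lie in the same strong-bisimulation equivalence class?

Bisimulation quotient by refinement:
  P[0] = {{0,1,2,3,4,5,6,7}}
  P[1] = {{0},{1},{2,6,7},{3},{4},{5}}
  P[2] = {{0},{1},{2},{3},{4},{5},{6,7}}
stable after 3 split(s): 7 block(s)
class of 7: {6,7}; class of 6: {6,7}

Answer: BISIMILAR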